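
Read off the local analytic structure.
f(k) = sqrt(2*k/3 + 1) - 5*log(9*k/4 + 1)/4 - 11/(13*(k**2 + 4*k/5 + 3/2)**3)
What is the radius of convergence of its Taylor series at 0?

The radius of convergence is 4/9.

Denominator factor (k**2 + 4*k/5 + 3/2)^3: discriminant -134/25, complex-conjugate roots (-2/5) + ((1/10)*sqrt(134))*i and (-2/5) - ((1/10)*sqrt(134))*i; poles of order 3, moduli (1/2)*sqrt(6) and (1/2)*sqrt(6).
Branch term (1)*sqrt(1 - k/(-3/2)): its argument vanishes at k = -3/2, a square-root branch point, modulus 3/2.
Branch term (-5/4)*log(1 - k/(-4/9)): its argument vanishes at k = -4/9, a logarithmic branch point, modulus 4/9.
The radius of convergence is the smallest modulus among the singular points: 4/9.


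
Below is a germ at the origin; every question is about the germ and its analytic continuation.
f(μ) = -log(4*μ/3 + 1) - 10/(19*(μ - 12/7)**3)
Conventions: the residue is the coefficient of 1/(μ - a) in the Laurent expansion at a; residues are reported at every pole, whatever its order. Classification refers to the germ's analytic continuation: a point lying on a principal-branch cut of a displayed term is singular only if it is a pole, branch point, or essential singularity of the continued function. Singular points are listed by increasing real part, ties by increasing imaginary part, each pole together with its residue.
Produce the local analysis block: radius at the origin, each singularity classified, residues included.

Denominator factor (μ - 12/7)^3: pole of order 3 at 12/7, modulus 12/7.
Branch term (-1)*log(1 - μ/(-3/4)): its argument vanishes at μ = -3/4, a logarithmic branch point, modulus 3/4.
The radius of convergence is the smallest modulus among the singular points: 3/4.
The branch term is analytic at 12/7 and contributes nothing to the residue; only the rational part matters.
At the order-3 pole 12/7 set g(μ) = (μ - (12/7))^3*(rational part) = -10/19.
Order-3 pole: residue = g''(a)/2; g''(12/7) = 0, so the residue is 0.
List the singular points by increasing real part (a conjugate pair: the negative imaginary part first).

Radius of convergence at 0: 3/4.
At -3/4: a logarithmic branch point.
At 12/7: a pole of order 3; residue 0.


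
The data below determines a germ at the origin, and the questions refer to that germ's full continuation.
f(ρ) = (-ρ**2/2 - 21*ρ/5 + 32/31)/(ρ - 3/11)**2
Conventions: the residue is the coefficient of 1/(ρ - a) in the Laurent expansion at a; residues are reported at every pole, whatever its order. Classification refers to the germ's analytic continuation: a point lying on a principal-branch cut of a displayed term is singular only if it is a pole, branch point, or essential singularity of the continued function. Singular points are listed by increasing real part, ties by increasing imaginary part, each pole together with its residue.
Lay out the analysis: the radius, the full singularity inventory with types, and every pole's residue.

Radius of convergence at 0: 3/11.
At 3/11: a pole of order 2; residue -246/55.

Denominator factor (ρ - 3/11)^2: pole of order 2 at 3/11, modulus 3/11.
The radius of convergence is the smallest modulus among the singular points: 3/11.
At the order-2 pole 3/11 set g(ρ) = (ρ - (3/11))^2*f(ρ) = -ρ**2/2 - 21*ρ/5 + 32/31.
Order-2 pole: residue = g'(a); g'(3/11) = -246/55, so the residue is -246/55.


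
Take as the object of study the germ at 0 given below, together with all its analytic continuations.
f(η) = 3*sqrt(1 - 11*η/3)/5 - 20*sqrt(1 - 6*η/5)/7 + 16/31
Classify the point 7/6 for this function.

The point is a regular point.

There is no denominator, hence no pole anywhere.
Branch term sqrt(1 - η/(5/6)): argument at 7/6 is -2/5, nonzero, so 7/6 is not its branch point (a point on a principal cut is still regular for the continued germ).
Branch term sqrt(1 - η/(3/11)): argument at 7/6 is -59/18, nonzero, so 7/6 is not its branch point (a point on a principal cut is still regular for the continued germ).
So the germ continues analytically to 7/6.


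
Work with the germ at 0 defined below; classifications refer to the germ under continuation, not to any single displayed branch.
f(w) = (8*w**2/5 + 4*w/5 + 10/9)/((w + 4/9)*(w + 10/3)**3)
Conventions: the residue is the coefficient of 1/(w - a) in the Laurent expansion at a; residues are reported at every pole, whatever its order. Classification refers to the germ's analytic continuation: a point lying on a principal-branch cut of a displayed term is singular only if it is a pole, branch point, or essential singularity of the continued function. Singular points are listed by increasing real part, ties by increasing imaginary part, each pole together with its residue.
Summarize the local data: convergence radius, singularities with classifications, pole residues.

Radius of convergence at 0: 4/9.
At -10/3: a pole of order 3; residue -1953/43940.
At -4/9: a pole of order 1; residue 1953/43940.

Denominator factor (w + 10/3)^3: pole of order 3 at -10/3, modulus 10/3.
Denominator factor (w + 4/9): pole of order 1 at -4/9, modulus 4/9.
The radius of convergence is the smallest modulus among the singular points: 4/9.
At the order-3 pole -10/3 set g(w) = (w - (-10/3))^3*f(w) = (8*w**2/5 + 4*w/5 + 10/9)/(w + 4/9).
Order-3 pole: residue = g''(a)/2; g''(-10/3) = -1953/21970, so the residue is -1953/43940.
At the order-1 pole -4/9 set g(w) = (w - (-4/9))*f(w) = (8*w**2/5 + 4*w/5 + 10/9)/(w + 10/3)**3.
Simple pole: residue = g(a) at a = -4/9, which is 1953/43940.
List the singular points by increasing real part (a conjugate pair: the negative imaginary part first).


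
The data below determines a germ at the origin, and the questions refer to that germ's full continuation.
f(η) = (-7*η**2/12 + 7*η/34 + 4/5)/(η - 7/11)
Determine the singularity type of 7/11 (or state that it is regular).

The point is a pole of order 1.

The denominator factor η - 7/11 vanishes at 7/11 and appears to the power 1; the numerator there equals 85751/123420, nonzero, and no other factor vanishes.
Hence a pole whose order is the multiplicity, 1.


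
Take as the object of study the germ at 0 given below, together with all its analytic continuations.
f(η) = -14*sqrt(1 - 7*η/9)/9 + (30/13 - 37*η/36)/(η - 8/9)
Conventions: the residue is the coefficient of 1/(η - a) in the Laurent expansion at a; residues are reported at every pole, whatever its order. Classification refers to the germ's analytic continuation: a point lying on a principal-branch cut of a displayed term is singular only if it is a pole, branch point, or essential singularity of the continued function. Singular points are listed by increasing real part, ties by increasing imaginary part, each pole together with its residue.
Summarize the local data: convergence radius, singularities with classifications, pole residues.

Radius of convergence at 0: 8/9.
At 8/9: a pole of order 1; residue 1468/1053.
At 9/7: an algebraic (square-root) branch point.

Denominator factor (η - 8/9): pole of order 1 at 8/9, modulus 8/9.
Branch term (-14/9)*sqrt(1 - η/(9/7)): its argument vanishes at η = 9/7, a square-root branch point, modulus 9/7.
The radius of convergence is the smallest modulus among the singular points: 8/9.
The branch term is analytic at 8/9 and contributes nothing to the residue; only the rational part matters.
At the order-1 pole 8/9 set g(η) = (η - (8/9))*(rational part) = 30/13 - 37*η/36.
Simple pole: residue = g(a) at a = 8/9, which is 1468/1053.
List the singular points by increasing real part (a conjugate pair: the negative imaginary part first).


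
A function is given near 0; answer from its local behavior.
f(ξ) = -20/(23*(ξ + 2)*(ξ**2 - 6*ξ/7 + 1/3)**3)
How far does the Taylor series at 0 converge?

Denominator factor (ξ**2 - 6*ξ/7 + 1/3)^3: discriminant -88/147, complex-conjugate roots (3/7) + ((1/21)*sqrt(66))*i and (3/7) - ((1/21)*sqrt(66))*i; poles of order 3, moduli (1/3)*sqrt(3) and (1/3)*sqrt(3).
Denominator factor (ξ + 2): pole of order 1 at -2, modulus 2.
The radius of convergence is the smallest modulus among the singular points: (1/3)*sqrt(3).

The radius of convergence is (1/3)*sqrt(3).


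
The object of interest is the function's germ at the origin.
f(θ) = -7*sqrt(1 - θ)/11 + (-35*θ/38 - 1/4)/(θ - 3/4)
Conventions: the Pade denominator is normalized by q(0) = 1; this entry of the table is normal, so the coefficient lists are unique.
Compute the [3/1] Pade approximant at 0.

The Pade approximant has numerator coefficients [-10/33, 1631997143/682300564, -140518399/430926672, -77038969/1723706688]; denominator coefficients [1, -25933627/19587576].

Taylor coefficients needed (expand at 0): a_0 = -10/33, a_1 = 7489/3762, a_2 = 104263/45144, a_3 = 816149/270864, a_4 = 25933627/6500736.
Write the denominator as Q(θ) = 1 + q1*θ. Requiring Q*f - P = O(θ^5) with deg P <= 3 kills the coefficients of θ^4..θ^4 in Q*f:
  θ^4: a_4 + q1*a_3 = 0, i.e. 25933627/6500736 + (816149/270864)*q1 = 0.
Solving this linear system: q1 = -25933627/19587576.
The numerator is Q*f truncated at degree 3: P0 = a_0 = -10/33; P1 = a_1 + q1*a_0 = 1631997143/682300564; P2 = a_2 + q1*a_1 = -140518399/430926672; P3 = a_3 + q1*a_2 = -77038969/1723706688.


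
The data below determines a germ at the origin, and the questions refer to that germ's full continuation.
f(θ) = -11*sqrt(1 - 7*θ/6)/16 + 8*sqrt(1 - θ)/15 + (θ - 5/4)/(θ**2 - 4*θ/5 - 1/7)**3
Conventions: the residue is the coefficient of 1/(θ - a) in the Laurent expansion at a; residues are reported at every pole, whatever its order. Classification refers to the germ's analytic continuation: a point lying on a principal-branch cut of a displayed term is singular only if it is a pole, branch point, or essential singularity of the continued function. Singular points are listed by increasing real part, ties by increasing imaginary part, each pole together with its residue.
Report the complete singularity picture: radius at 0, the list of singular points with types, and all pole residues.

Radius of convergence at 0: -2/5 + (1/35)*sqrt(371).
At 2/5 - (1/35)*sqrt(371): a pole of order 3; residue (1561875/9528128)*sqrt(371).
At 6/7: an algebraic (square-root) branch point.
At 2/5 + (1/35)*sqrt(371): a pole of order 3; residue -(1561875/9528128)*sqrt(371).
At 1: an algebraic (square-root) branch point.

Denominator factor (θ**2 - 4*θ/5 - 1/7)^3: discriminant 212/175, real irrational roots 2/5 + (1/35)*sqrt(371) and 2/5 - (1/35)*sqrt(371); poles of order 3, moduli 2/5 + (1/35)*sqrt(371) and -2/5 + (1/35)*sqrt(371).
Branch term (8/15)*sqrt(1 - θ/(1)): its argument vanishes at θ = 1, a square-root branch point, modulus 1.
Branch term (-11/16)*sqrt(1 - θ/(6/7)): its argument vanishes at θ = 6/7, a square-root branch point, modulus 6/7.
The radius of convergence is the smallest modulus among the singular points: -2/5 + (1/35)*sqrt(371).
The branch terms are analytic at 2/5 - (1/35)*sqrt(371) and contribute nothing to the residue; only the rational part matters.
The factor θ**2 - 4*θ/5 - 1/7 splits as (θ - a)(θ - a') with a = 2/5 - (1/35)*sqrt(371), a' = 2/5 + (1/35)*sqrt(371). At the order-3 pole a set g(θ) = (θ - a)^3*(rational part) = [θ - 5/4] / (θ - a')^3.
Order-3 pole: residue = g''(a)/2; g''(2/5 - (1/35)*sqrt(371)) = (1561875/4764064)*sqrt(371), so the residue is (1561875/9528128)*sqrt(371).
The branch terms are analytic at 2/5 + (1/35)*sqrt(371) and contribute nothing to the residue; only the rational part matters.
The factor θ**2 - 4*θ/5 - 1/7 splits as (θ - a)(θ - a') with a = 2/5 + (1/35)*sqrt(371), a' = 2/5 - (1/35)*sqrt(371). At the order-3 pole a set g(θ) = (θ - a)^3*(rational part) = [θ - 5/4] / (θ - a')^3.
Order-3 pole: residue = g''(a)/2; g''(2/5 + (1/35)*sqrt(371)) = -(1561875/4764064)*sqrt(371), so the residue is -(1561875/9528128)*sqrt(371).
List the singular points by increasing real part (a conjugate pair: the negative imaginary part first).


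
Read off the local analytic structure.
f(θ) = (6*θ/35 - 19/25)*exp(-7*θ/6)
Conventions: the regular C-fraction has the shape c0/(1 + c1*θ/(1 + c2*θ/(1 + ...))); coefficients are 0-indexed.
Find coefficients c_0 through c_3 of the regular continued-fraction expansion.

The regular C-fraction coefficients are [-19/25, 1111/798, -1266721/1773156, 11284061677/50663773116].

Taylor coefficients (expand at 0): a_0 = -19/25, a_1 = 1111/1050, a_2 = -1291/1800, a_3 = 10297/32400.
c0 = a_0 = -19/25. Peel one level at a time: if S = 1 + c*θ/S' with S'(0) = 1, then c is the θ-coefficient of S and S' = c*θ/(S - 1).
S_1 = c0/f = 1 + (1111/798)*θ + (1266721/1273608)*θ^2 + ...; c1 = 1111/798.
S_2 = c1*θ/(S_1 - 1) = 1 + (-1266721/1773156)*θ + (84842569/533226672)*θ^2 + ...; c2 = -1266721/1773156.
S_3 = c2*θ/(S_2 - 1) = 1 + (11284061677/50663773116)*θ + ...; c3 = 11284061677/50663773116.


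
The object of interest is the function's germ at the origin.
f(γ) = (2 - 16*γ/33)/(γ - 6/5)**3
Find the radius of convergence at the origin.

Denominator factor (γ - 6/5)^3: pole of order 3 at 6/5, modulus 6/5.
The radius of convergence is the smallest modulus among the singular points: 6/5.

The radius of convergence is 6/5.


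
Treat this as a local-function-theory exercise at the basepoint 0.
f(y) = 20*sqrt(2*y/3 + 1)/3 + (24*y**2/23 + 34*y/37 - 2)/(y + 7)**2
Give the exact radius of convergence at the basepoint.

The radius of convergence is 3/2.

Denominator factor (y + 7)^2: pole of order 2 at -7, modulus 7.
Branch term (20/3)*sqrt(1 - y/(-3/2)): its argument vanishes at y = -3/2, a square-root branch point, modulus 3/2.
The radius of convergence is the smallest modulus among the singular points: 3/2.


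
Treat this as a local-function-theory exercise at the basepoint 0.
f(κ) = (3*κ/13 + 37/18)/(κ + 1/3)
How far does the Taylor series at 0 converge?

The radius of convergence is 1/3.

Denominator factor (κ + 1/3): pole of order 1 at -1/3, modulus 1/3.
The radius of convergence is the smallest modulus among the singular points: 1/3.


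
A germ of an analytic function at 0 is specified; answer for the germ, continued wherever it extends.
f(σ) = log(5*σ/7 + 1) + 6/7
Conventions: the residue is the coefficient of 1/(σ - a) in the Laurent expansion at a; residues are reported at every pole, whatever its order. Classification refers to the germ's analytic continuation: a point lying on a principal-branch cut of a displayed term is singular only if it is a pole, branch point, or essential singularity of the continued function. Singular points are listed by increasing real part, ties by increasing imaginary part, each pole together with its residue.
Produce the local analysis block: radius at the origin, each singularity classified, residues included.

Radius of convergence at 0: 7/5.
At -7/5: a logarithmic branch point.

Branch term (1)*log(1 - σ/(-7/5)): its argument vanishes at σ = -7/5, a logarithmic branch point, modulus 7/5.
The radius of convergence is the smallest modulus among the singular points: 7/5.


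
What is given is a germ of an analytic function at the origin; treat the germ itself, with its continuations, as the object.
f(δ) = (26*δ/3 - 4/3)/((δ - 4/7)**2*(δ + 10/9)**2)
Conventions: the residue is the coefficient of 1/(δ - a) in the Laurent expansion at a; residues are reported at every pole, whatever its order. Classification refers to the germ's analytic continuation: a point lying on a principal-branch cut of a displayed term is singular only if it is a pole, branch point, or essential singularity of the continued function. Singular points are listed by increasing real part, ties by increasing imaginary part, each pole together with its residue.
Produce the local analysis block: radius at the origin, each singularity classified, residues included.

Denominator factor (δ - 4/7)^2: pole of order 2 at 4/7, modulus 4/7.
Denominator factor (δ + 10/9)^2: pole of order 2 at -10/9, modulus 10/9.
The radius of convergence is the smallest modulus among the singular points: 4/7.
At the order-2 pole -10/9 set g(δ) = (δ - (-10/9))^2*f(δ) = (26*δ/3 - 4/3)/(δ - 4/7)**2.
Order-2 pole: residue = g'(a); g'(-10/9) = -459081/297754, so the residue is -459081/297754.
At the order-2 pole 4/7 set g(δ) = (δ - (4/7))^2*f(δ) = (26*δ/3 - 4/3)/(δ + 10/9)**2.
Order-2 pole: residue = g'(a); g'(4/7) = 459081/297754, so the residue is 459081/297754.
List the singular points by increasing real part (a conjugate pair: the negative imaginary part first).

Radius of convergence at 0: 4/7.
At -10/9: a pole of order 2; residue -459081/297754.
At 4/7: a pole of order 2; residue 459081/297754.


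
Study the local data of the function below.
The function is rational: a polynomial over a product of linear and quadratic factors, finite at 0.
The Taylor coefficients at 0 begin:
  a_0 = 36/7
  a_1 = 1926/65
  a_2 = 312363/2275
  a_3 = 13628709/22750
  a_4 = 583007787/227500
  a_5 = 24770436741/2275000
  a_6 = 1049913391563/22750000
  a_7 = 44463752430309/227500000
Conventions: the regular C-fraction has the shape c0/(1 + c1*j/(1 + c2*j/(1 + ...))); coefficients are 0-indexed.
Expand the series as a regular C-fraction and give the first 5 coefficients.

The regular C-fraction coefficients are [36/7, -749/130, 10981/9737, -9147372/8224769, 4999575/643892897].


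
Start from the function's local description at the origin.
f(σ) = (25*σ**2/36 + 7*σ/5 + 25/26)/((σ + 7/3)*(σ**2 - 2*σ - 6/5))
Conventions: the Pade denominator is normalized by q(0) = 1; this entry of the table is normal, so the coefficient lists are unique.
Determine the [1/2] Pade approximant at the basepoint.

The Pade approximant has numerator coefficients [-125/364, -185753453/544225656]; denominator coefficients [1, 39882223/24420382, -13878740/12210191].

Taylor coefficients needed (expand at 0): a_0 = -125/364, a_1 = 839/3822, a_2 = -40069/53508, a_3 = 1103059/749112.
Write the denominator as Q(σ) = 1 + q1*σ + q2*σ^2. Requiring Q*f - P = O(σ^4) with deg P <= 1 kills the coefficients of σ^2..σ^3 in Q*f:
  σ^2: a_2 + q1*a_1 + q2*a_0 = 0, i.e. -40069/53508 + (839/3822)*q1 + (-125/364)*q2 = 0.
  σ^3: a_3 + q1*a_2 + q2*a_1 = 0, i.e. 1103059/749112 + (-40069/53508)*q1 + (839/3822)*q2 = 0.
Solving this linear system: q1 = 39882223/24420382, q2 = -13878740/12210191.
The numerator is Q*f truncated at degree 1: P0 = a_0 = -125/364; P1 = a_1 + q1*a_0 = -185753453/544225656.


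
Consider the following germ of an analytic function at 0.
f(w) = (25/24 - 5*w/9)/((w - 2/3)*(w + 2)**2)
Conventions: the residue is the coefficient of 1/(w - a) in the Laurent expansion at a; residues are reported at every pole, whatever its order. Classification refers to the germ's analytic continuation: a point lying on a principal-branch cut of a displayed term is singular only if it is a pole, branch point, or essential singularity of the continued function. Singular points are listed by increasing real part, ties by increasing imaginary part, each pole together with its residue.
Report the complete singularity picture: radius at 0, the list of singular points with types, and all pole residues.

Radius of convergence at 0: 2/3.
At -2: a pole of order 2; residue -145/1536.
At 2/3: a pole of order 1; residue 145/1536.

Denominator factor (w - 2/3): pole of order 1 at 2/3, modulus 2/3.
Denominator factor (w + 2)^2: pole of order 2 at -2, modulus 2.
The radius of convergence is the smallest modulus among the singular points: 2/3.
At the order-2 pole -2 set g(w) = (w - (-2))^2*f(w) = (25/24 - 5*w/9)/(w - 2/3).
Order-2 pole: residue = g'(a); g'(-2) = -145/1536, so the residue is -145/1536.
At the order-1 pole 2/3 set g(w) = (w - (2/3))*f(w) = (25/24 - 5*w/9)/(w + 2)**2.
Simple pole: residue = g(a) at a = 2/3, which is 145/1536.
List the singular points by increasing real part (a conjugate pair: the negative imaginary part first).


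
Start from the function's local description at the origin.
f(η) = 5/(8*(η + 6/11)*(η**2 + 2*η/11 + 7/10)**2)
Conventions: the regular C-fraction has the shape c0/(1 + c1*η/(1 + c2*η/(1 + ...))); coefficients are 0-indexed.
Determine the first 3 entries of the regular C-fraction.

Taylor coefficients (expand at 0): a_0 = 1375/588, a_1 = -135875/24696, a_2 = 44256125/11409552.
c0 = a_0 = 1375/588. Peel one level at a time: if S = 1 + c*η/S' with S'(0) = 1, then c is the η-coefficient of S and S' = c*η/(S - 1).
S_1 = c0/f = 1 + (1087/462)*η + (68960/17787)*η^2 + ...; c1 = 1087/462.
S_2 = c1*η/(S_1 - 1) = 1 + (-137920/83699)*η + ...; c2 = -137920/83699.

The regular C-fraction coefficients are [1375/588, 1087/462, -137920/83699].


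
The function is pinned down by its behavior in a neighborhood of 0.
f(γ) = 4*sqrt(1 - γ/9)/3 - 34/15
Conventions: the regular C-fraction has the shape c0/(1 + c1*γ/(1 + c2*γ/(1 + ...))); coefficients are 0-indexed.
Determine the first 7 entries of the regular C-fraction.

The regular C-fraction coefficients are [-14/15, -5/63, 13/252, 7/468, -11/156, -13/1188, -53/1188].

Taylor coefficients (expand at 0): a_0 = -14/15, a_1 = -2/27, a_2 = -1/486, a_3 = -1/8748, a_4 = -5/629856, a_5 = -7/11337408, a_6 = -7/136048896.
c0 = a_0 = -14/15. Peel one level at a time: if S = 1 + c*γ/S' with S'(0) = 1, then c is the γ-coefficient of S and S' = c*γ/(S - 1).
S_1 = c0/f = 1 + (-5/63)*γ + (65/15876)*γ^2 + ...; c1 = -5/63.
S_2 = c1*γ/(S_1 - 1) = 1 + (13/252)*γ + (-1/1296)*γ^2 + ...; c2 = 13/252.
S_3 = c2*γ/(S_2 - 1) = 1 + (7/468)*γ + (77/73008)*γ^2 + ...; c3 = 7/468.
S_4 = c3*γ/(S_3 - 1) = 1 + (-11/156)*γ + (-1/1296)*γ^2 + ...; c4 = -11/156.
S_5 = c4*γ/(S_4 - 1) = 1 + (-13/1188)*γ + (-689/1411344)*γ^2 + ...; c5 = -13/1188.
S_6 = c5*γ/(S_5 - 1) = 1 + (-53/1188)*γ + ...; c6 = -53/1188.


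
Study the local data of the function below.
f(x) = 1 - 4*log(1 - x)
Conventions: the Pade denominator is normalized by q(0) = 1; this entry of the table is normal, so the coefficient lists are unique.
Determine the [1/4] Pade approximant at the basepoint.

Taylor coefficients needed (expand at 0): a_0 = 1, a_1 = 4, a_2 = 2, a_3 = 4/3, a_4 = 1, a_5 = 4/5.
Write the denominator as Q(x) = 1 + q1*x + q2*x^2 + q3*x^3 + q4*x^4. Requiring Q*f - P = O(x^6) with deg P <= 1 kills the coefficients of x^2..x^5 in Q*f:
  x^2: a_2 + q1*a_1 + q2*a_0 = 0, i.e. 2 + (4)*q1 + (1)*q2 = 0.
  x^3: a_3 + q1*a_2 + q2*a_1 + q3*a_0 = 0, i.e. 4/3 + (2)*q1 + (4)*q2 + (1)*q3 = 0.
  x^4: a_4 + q1*a_3 + q2*a_2 + q3*a_1 + q4*a_0 = 0, i.e. 1 + (4/3)*q1 + (2)*q2 + (4)*q3 + (1)*q4 = 0.
  x^5: a_5 + q1*a_4 + q2*a_3 + q3*a_2 + q4*a_1 = 0, i.e. 4/5 + (1)*q1 + (4/3)*q2 + (2)*q3 + (4)*q4 = 0.
Solving this linear system: q1 = -1248/2605, q2 = -218/2605, q3 = -316/7815, q4 = -251/7815.
The numerator is Q*f truncated at degree 1: P0 = a_0 = 1; P1 = a_1 + q1*a_0 = 9172/2605.

The Pade approximant has numerator coefficients [1, 9172/2605]; denominator coefficients [1, -1248/2605, -218/2605, -316/7815, -251/7815].


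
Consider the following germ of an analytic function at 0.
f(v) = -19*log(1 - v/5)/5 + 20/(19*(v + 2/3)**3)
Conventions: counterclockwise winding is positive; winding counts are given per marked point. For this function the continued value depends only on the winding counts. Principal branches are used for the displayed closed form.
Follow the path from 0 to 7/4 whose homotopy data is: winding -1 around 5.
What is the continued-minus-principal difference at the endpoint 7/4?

The rational part is single-valued and drops out of the difference; each branch term changes only by its own monodromy.
(-19/5)*log(1 - v/(5)): each positive loop around 5 adds 2*pi*i to the log, so winding -1 contributes (-19/5)*(-1)*2*pi*i = (38/5)*pi*i.
Summing the contributions at v = 7/4 gives (38/5)*pi*i.

Continued minus principal equals (38/5)*pi*i.


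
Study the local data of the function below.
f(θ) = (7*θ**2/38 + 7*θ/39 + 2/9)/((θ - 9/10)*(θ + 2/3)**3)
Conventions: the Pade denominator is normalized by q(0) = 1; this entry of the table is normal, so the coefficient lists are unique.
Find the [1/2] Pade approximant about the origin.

The Pade approximant has numerator coefficients [-5/6, 8890785/2331784]; denominator coefficients [1, -1609667/807156, -16580573/1277997].

Taylor coefficients needed (expand at 0): a_0 = -5/6, a_1 = 755/351, a_2 = -1565815/240084, a_3 = 128784575/8643024.
Write the denominator as Q(θ) = 1 + q1*θ + q2*θ^2. Requiring Q*f - P = O(θ^4) with deg P <= 1 kills the coefficients of θ^2..θ^3 in Q*f:
  θ^2: a_2 + q1*a_1 + q2*a_0 = 0, i.e. -1565815/240084 + (755/351)*q1 + (-5/6)*q2 = 0.
  θ^3: a_3 + q1*a_2 + q2*a_1 = 0, i.e. 128784575/8643024 + (-1565815/240084)*q1 + (755/351)*q2 = 0.
Solving this linear system: q1 = -1609667/807156, q2 = -16580573/1277997.
The numerator is Q*f truncated at degree 1: P0 = a_0 = -5/6; P1 = a_1 + q1*a_0 = 8890785/2331784.


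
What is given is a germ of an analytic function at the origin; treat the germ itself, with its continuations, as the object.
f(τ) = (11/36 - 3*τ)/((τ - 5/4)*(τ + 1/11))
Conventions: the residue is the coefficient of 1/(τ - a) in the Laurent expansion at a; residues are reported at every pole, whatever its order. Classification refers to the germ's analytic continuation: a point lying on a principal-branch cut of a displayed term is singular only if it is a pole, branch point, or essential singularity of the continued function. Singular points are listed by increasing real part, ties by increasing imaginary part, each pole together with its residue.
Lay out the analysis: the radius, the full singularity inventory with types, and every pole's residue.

Radius of convergence at 0: 1/11.
At -1/11: a pole of order 1; residue -229/531.
At 5/4: a pole of order 1; residue -1364/531.

Denominator factor (τ + 1/11): pole of order 1 at -1/11, modulus 1/11.
Denominator factor (τ - 5/4): pole of order 1 at 5/4, modulus 5/4.
The radius of convergence is the smallest modulus among the singular points: 1/11.
At the order-1 pole -1/11 set g(τ) = (τ - (-1/11))*f(τ) = (11/36 - 3*τ)/(τ - 5/4).
Simple pole: residue = g(a) at a = -1/11, which is -229/531.
At the order-1 pole 5/4 set g(τ) = (τ - (5/4))*f(τ) = (11/36 - 3*τ)/(τ + 1/11).
Simple pole: residue = g(a) at a = 5/4, which is -1364/531.
List the singular points by increasing real part (a conjugate pair: the negative imaginary part first).


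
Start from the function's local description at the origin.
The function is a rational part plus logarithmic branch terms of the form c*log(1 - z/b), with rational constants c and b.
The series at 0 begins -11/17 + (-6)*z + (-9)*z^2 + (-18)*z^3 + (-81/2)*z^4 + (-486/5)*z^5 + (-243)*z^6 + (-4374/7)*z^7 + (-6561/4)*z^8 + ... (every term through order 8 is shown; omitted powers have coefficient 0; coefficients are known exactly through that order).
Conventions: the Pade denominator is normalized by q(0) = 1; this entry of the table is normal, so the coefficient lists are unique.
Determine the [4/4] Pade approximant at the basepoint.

The Pade approximant has numerator coefficients [-11/17, -36/17, 2322/119, -3384/119, 756/85]; denominator coefficients [1, -6, 81/7, -54/7, 81/70].

Taylor coefficients needed (read off): a_0 = -11/17, a_1 = -6, a_2 = -9, a_3 = -18, a_4 = -81/2, a_5 = -486/5, a_6 = -243, a_7 = -4374/7, a_8 = -6561/4.
Write the denominator as Q(z) = 1 + q1*z + q2*z^2 + q3*z^3 + q4*z^4. Requiring Q*f - P = O(z^9) with deg P <= 4 kills the coefficients of z^5..z^8 in Q*f:
  z^5: a_5 + q1*a_4 + q2*a_3 + q3*a_2 + q4*a_1 = 0, i.e. -486/5 + (-81/2)*q1 + (-18)*q2 + (-9)*q3 + (-6)*q4 = 0.
  z^6: a_6 + q1*a_5 + q2*a_4 + q3*a_3 + q4*a_2 = 0, i.e. -243 + (-486/5)*q1 + (-81/2)*q2 + (-18)*q3 + (-9)*q4 = 0.
  z^7: a_7 + q1*a_6 + q2*a_5 + q3*a_4 + q4*a_3 = 0, i.e. -4374/7 + (-243)*q1 + (-486/5)*q2 + (-81/2)*q3 + (-18)*q4 = 0.
  z^8: a_8 + q1*a_7 + q2*a_6 + q3*a_5 + q4*a_4 = 0, i.e. -6561/4 + (-4374/7)*q1 + (-243)*q2 + (-486/5)*q3 + (-81/2)*q4 = 0.
Solving this linear system: q1 = -6, q2 = 81/7, q3 = -54/7, q4 = 81/70.
The numerator is Q*f truncated at degree 4: P0 = a_0 = -11/17; P1 = a_1 + q1*a_0 = -36/17; P2 = a_2 + q1*a_1 + q2*a_0 = 2322/119; P3 = a_3 + q1*a_2 + q2*a_1 + q3*a_0 = -3384/119; P4 = a_4 + q1*a_3 + q2*a_2 + q3*a_1 + q4*a_0 = 756/85.


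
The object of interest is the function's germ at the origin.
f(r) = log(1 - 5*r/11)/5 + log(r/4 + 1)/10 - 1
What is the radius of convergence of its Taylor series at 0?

Branch term (1/5)*log(1 - r/(11/5)): its argument vanishes at r = 11/5, a logarithmic branch point, modulus 11/5.
Branch term (1/10)*log(1 - r/(-4)): its argument vanishes at r = -4, a logarithmic branch point, modulus 4.
The radius of convergence is the smallest modulus among the singular points: 11/5.

The radius of convergence is 11/5.


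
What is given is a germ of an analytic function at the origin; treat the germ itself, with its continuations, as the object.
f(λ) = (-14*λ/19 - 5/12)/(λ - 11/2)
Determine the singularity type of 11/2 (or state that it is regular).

The denominator factor λ - 11/2 vanishes at 11/2 and appears to the power 1; the numerator there equals -1019/228, nonzero, and no other factor vanishes.
Hence a pole whose order is the multiplicity, 1.

The point is a pole of order 1.


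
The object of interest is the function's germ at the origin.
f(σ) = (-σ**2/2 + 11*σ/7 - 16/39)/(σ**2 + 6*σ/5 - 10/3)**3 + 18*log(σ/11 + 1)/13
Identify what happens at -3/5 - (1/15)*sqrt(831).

The denominator factor σ**2 + 6*σ/5 - 10/3 vanishes at -3/5 - (1/15)*sqrt(831) and appears to the power 3; the numerator there equals -7689/2275 - (76/525)*sqrt(831), nonzero, and no other factor vanishes.
The branch terms are analytic at this point.
Hence a pole whose order is the multiplicity, 3.

The point is a pole of order 3.


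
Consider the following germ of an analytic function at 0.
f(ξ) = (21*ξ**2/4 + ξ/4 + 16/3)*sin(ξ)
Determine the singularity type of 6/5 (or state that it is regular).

The point is a regular point.

There is no denominator, hence no pole anywhere.
The factor sin(ξ) is entire.
So the germ continues analytically to 6/5.


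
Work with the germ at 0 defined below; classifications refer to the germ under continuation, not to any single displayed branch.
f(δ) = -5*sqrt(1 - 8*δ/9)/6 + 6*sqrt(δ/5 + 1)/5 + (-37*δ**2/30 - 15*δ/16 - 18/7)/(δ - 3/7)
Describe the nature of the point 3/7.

The denominator factor δ - 3/7 vanishes at 3/7 and appears to the power 1; the numerator there equals -12543/3920, nonzero, and no other factor vanishes.
The branch terms are analytic at this point.
Hence a pole whose order is the multiplicity, 1.

The point is a pole of order 1.


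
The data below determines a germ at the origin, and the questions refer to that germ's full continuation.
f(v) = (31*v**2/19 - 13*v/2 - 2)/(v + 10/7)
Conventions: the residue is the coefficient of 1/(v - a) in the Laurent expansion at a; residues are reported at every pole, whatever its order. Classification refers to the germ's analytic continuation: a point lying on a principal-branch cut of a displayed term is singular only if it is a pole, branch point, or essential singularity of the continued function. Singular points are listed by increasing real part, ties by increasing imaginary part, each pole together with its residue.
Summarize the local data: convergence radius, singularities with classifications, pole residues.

Radius of convergence at 0: 10/7.
At -10/7: a pole of order 1; residue 9883/931.

Denominator factor (v + 10/7): pole of order 1 at -10/7, modulus 10/7.
The radius of convergence is the smallest modulus among the singular points: 10/7.
At the order-1 pole -10/7 set g(v) = (v - (-10/7))*f(v) = 31*v**2/19 - 13*v/2 - 2.
Simple pole: residue = g(a) at a = -10/7, which is 9883/931.


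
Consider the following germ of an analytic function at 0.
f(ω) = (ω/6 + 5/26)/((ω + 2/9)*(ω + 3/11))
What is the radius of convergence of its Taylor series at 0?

The radius of convergence is 2/9.

Denominator factor (ω + 2/9): pole of order 1 at -2/9, modulus 2/9.
Denominator factor (ω + 3/11): pole of order 1 at -3/11, modulus 3/11.
The radius of convergence is the smallest modulus among the singular points: 2/9.


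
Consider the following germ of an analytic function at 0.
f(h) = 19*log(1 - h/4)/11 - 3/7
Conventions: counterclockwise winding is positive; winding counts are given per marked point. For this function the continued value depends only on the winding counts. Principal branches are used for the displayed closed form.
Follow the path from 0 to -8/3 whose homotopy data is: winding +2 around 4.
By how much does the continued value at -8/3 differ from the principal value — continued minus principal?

The rational part is single-valued and drops out of the difference; each branch term changes only by its own monodromy.
(19/11)*log(1 - h/(4)): each positive loop around 4 adds 2*pi*i to the log, so winding +2 contributes (19/11)*(2)*2*pi*i = (76/11)*pi*i.
Summing the contributions at h = -8/3 gives (76/11)*pi*i.

Continued minus principal equals (76/11)*pi*i.


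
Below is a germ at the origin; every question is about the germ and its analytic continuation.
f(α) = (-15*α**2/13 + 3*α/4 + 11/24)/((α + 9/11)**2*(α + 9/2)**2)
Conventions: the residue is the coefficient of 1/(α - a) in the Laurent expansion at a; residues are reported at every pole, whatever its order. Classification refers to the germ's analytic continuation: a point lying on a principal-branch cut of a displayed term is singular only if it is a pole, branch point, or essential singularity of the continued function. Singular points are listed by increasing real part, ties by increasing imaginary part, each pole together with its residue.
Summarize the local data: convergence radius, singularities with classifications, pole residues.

Denominator factor (α + 9/11)^2: pole of order 2 at -9/11, modulus 9/11.
Denominator factor (α + 9/2)^2: pole of order 2 at -9/2, modulus 9/2.
The radius of convergence is the smallest modulus among the singular points: 9/11.
At the order-2 pole -9/2 set g(α) = (α - (-9/2))^2*f(α) = (-15*α**2/13 + 3*α/4 + 11/24)/(α + 9/11)**2.
Order-2 pole: residue = g'(a); g'(-9/2) = -4804063/20726199, so the residue is -4804063/20726199.
At the order-2 pole -9/11 set g(α) = (α - (-9/11))^2*f(α) = (-15*α**2/13 + 3*α/4 + 11/24)/(α + 9/2)**2.
Order-2 pole: residue = g'(a); g'(-9/11) = 4804063/20726199, so the residue is 4804063/20726199.
List the singular points by increasing real part (a conjugate pair: the negative imaginary part first).

Radius of convergence at 0: 9/11.
At -9/2: a pole of order 2; residue -4804063/20726199.
At -9/11: a pole of order 2; residue 4804063/20726199.


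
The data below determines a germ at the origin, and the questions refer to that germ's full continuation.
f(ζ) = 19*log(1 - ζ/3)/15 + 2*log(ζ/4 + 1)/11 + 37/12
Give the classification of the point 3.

The point is a logarithmic branch point.

The term (19/15)*log(1 - ζ/(3)) has argument 1 - 3/(3) = 0 at 3: a logarithmic (infinitely-sheeted) branch point; the remaining terms are analytic or single-valued there.


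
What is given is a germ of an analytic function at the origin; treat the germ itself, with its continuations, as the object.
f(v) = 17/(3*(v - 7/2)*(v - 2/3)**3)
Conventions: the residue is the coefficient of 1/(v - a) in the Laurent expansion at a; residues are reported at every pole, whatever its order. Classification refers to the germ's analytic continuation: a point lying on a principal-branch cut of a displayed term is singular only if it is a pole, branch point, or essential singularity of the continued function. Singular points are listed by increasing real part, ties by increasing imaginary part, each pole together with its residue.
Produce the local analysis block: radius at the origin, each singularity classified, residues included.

Radius of convergence at 0: 2/3.
At 2/3: a pole of order 3; residue -72/289.
At 7/2: a pole of order 1; residue 72/289.

Denominator factor (v - 7/2): pole of order 1 at 7/2, modulus 7/2.
Denominator factor (v - 2/3)^3: pole of order 3 at 2/3, modulus 2/3.
The radius of convergence is the smallest modulus among the singular points: 2/3.
At the order-3 pole 2/3 set g(v) = (v - (2/3))^3*f(v) = 17/(3*(v - 7/2)).
Order-3 pole: residue = g''(a)/2; g''(2/3) = -144/289, so the residue is -72/289.
At the order-1 pole 7/2 set g(v) = (v - (7/2))*f(v) = 17/(3*(v - 2/3)**3).
Simple pole: residue = g(a) at a = 7/2, which is 72/289.
List the singular points by increasing real part (a conjugate pair: the negative imaginary part first).


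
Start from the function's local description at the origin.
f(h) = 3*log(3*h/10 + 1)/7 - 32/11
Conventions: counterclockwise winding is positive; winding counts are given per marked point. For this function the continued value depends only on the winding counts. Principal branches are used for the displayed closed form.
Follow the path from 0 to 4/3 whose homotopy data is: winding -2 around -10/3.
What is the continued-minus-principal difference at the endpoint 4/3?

The rational part is single-valued and drops out of the difference; each branch term changes only by its own monodromy.
(3/7)*log(1 - h/(-10/3)): each positive loop around -10/3 adds 2*pi*i to the log, so winding -2 contributes (3/7)*(-2)*2*pi*i = -(12/7)*pi*i.
Summing the contributions at h = 4/3 gives -(12/7)*pi*i.

Continued minus principal equals -(12/7)*pi*i.


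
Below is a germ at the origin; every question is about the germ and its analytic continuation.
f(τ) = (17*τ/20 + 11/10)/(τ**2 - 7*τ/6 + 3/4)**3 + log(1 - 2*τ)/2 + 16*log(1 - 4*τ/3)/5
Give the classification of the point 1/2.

The term (1/2)*log(1 - τ/(1/2)) has argument 1 - 1/2/(1/2) = 0 at 1/2: a logarithmic (infinitely-sheeted) branch point; the remaining terms are analytic or single-valued there.

The point is a logarithmic branch point.


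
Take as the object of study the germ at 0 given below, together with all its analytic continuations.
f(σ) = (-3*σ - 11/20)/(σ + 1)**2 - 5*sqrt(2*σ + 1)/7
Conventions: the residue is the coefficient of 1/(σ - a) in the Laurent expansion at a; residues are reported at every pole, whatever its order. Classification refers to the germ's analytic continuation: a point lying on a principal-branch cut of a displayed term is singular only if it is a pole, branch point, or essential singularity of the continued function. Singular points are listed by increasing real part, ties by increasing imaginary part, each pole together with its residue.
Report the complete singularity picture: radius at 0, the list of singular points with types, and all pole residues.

Denominator factor (σ + 1)^2: pole of order 2 at -1, modulus 1.
Branch term (-5/7)*sqrt(1 - σ/(-1/2)): its argument vanishes at σ = -1/2, a square-root branch point, modulus 1/2.
The radius of convergence is the smallest modulus among the singular points: 1/2.
The branch term is analytic at -1 and contributes nothing to the residue; only the rational part matters.
At the order-2 pole -1 set g(σ) = (σ - (-1))^2*(rational part) = -3*σ - 11/20.
Order-2 pole: residue = g'(a); g'(-1) = -3, so the residue is -3.
List the singular points by increasing real part (a conjugate pair: the negative imaginary part first).

Radius of convergence at 0: 1/2.
At -1: a pole of order 2; residue -3.
At -1/2: an algebraic (square-root) branch point.


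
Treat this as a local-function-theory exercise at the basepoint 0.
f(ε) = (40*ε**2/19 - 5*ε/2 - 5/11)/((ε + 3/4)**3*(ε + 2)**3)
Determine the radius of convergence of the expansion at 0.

The radius of convergence is 3/4.

Denominator factor (ε + 3/4)^3: pole of order 3 at -3/4, modulus 3/4.
Denominator factor (ε + 2)^3: pole of order 3 at -2, modulus 2.
The radius of convergence is the smallest modulus among the singular points: 3/4.


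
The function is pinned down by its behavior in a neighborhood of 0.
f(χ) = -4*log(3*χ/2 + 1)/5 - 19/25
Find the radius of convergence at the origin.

The radius of convergence is 2/3.

Branch term (-4/5)*log(1 - χ/(-2/3)): its argument vanishes at χ = -2/3, a logarithmic branch point, modulus 2/3.
The radius of convergence is the smallest modulus among the singular points: 2/3.


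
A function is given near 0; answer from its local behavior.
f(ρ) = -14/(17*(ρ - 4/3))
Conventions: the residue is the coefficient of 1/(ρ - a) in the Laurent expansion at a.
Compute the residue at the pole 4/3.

The residue is -14/17.

At the order-1 pole 4/3 set g(ρ) = (ρ - (4/3))*f(ρ) = -14/17.
Simple pole: residue = g(a) at a = 4/3, which is -14/17.
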